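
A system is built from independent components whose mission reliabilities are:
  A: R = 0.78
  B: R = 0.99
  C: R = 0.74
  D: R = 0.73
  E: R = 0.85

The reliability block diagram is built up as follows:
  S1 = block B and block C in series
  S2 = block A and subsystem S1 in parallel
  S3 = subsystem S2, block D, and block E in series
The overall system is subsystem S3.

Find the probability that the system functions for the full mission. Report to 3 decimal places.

Series (B and C): 0.99000 × 0.74000 = 0.73260
Parallel (A and [0.73260]): 1 − (1 − 0.78000)(1 − 0.73260) = 0.94117
Series ([0.94117], D, and E): 0.94117 × 0.73000 × 0.85000 = 0.584

0.584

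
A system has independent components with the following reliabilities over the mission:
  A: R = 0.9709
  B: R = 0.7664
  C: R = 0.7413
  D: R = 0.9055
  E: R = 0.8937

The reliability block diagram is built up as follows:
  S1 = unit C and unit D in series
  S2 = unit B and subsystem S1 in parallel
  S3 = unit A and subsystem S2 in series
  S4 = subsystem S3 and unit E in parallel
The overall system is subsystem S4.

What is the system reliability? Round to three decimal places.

0.989

Series (C and D): 0.74130 × 0.90550 = 0.67125
Parallel (B and [0.67125]): 1 − (1 − 0.76640)(1 − 0.67125) = 0.92320
Series (A and [0.92320]): 0.97090 × 0.92320 = 0.89633
Parallel ([0.89633] and E): 1 − (1 − 0.89633)(1 − 0.89370) = 0.989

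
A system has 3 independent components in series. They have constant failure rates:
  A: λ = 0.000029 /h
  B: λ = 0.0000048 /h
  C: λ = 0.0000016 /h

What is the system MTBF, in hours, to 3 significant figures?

28200

Series of exponential components: λ_sys = Σ λ_i
λ_sys = 0.000029 + 0.0000048 + 0.0000016 = 3.5400e-05 /h
MTBF = 1 / λ_sys = 28200 h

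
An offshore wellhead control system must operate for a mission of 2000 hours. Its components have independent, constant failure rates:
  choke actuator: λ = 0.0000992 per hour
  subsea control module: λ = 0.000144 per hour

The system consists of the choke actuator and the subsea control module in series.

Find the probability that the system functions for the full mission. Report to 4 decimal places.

R(choke actuator) = exp(−0.0000992 × 2000) = 0.820042
R(subsea control module) = exp(−0.000144 × 2000) = 0.749762
Series (choke actuator and subsea control module): 0.820042 × 0.749762 = 0.6148

0.6148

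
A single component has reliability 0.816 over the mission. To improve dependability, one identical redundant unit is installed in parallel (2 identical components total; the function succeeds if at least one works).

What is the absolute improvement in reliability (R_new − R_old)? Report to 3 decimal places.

0.150

R_before = 0.816
R_after = 1 − (1 − 0.816)^2 = 0.966
ΔR = 0.966 − 0.816 = 0.150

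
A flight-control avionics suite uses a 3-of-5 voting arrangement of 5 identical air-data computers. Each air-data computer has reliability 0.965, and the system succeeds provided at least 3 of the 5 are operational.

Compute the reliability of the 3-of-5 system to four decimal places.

R = Σ_{i=3}^{5} C(5,i) p^i (1−p)^{5−i} with p = 0.965
C(5,3)·0.965^3·0.035^2 = 0.011008
C(5,4)·0.965^4·0.035^1 = 0.151757
C(5,5)·0.965^5·0.035^0 = 0.836829
Sum = 0.9996

0.9996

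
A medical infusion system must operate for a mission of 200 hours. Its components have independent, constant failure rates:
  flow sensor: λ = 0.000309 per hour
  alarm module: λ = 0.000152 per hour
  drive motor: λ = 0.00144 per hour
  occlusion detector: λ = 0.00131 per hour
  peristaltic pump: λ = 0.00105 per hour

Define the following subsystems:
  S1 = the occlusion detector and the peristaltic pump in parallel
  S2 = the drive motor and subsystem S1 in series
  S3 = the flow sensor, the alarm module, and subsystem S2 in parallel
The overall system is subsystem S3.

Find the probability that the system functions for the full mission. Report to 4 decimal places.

0.9995

R(flow sensor) = exp(−0.000309 × 200) = 0.940071
R(alarm module) = exp(−0.000152 × 200) = 0.970057
R(drive motor) = exp(−0.00144 × 200) = 0.749762
R(occlusion detector) = exp(−0.00131 × 200) = 0.769511
R(peristaltic pump) = exp(−0.00105 × 200) = 0.810584
Parallel (occlusion detector and peristaltic pump): 1 − (1 − 0.769511)(1 − 0.810584) = 0.956342
Series (drive motor and [0.956342]): 0.749762 × 0.956342 = 0.717029
Parallel (flow sensor, alarm module, and [0.717029]): 1 − (1 − 0.940071)(1 − 0.970057)(1 − 0.717029) = 0.9995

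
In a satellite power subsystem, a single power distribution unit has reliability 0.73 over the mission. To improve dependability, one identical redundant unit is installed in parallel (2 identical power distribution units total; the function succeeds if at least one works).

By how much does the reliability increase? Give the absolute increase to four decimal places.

0.1971

R_before = 0.73
R_after = 1 − (1 − 0.73)^2 = 0.9271
ΔR = 0.9271 − 0.73 = 0.1971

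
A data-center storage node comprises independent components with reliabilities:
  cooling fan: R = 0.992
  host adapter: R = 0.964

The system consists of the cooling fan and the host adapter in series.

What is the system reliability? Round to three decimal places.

0.956

Series (cooling fan and host adapter): 0.99200 × 0.96400 = 0.956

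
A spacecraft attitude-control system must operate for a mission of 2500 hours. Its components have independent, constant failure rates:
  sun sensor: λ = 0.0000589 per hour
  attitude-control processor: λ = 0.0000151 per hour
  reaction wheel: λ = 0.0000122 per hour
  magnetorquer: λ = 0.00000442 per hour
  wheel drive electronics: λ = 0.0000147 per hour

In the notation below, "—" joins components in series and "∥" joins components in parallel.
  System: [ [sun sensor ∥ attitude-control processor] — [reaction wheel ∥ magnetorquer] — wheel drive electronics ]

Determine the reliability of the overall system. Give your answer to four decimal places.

R(sun sensor) = exp(−0.0000589 × 2500) = 0.863078
R(attitude-control processor) = exp(−0.0000151 × 2500) = 0.962954
R(reaction wheel) = exp(−0.0000122 × 2500) = 0.969960
R(magnetorquer) = exp(−0.00000442 × 2500) = 0.989011
R(wheel drive electronics) = exp(−0.0000147 × 2500) = 0.963917
Parallel (sun sensor and attitude-control processor): 1 − (1 − 0.863078)(1 − 0.962954) = 0.994928
Parallel (reaction wheel and magnetorquer): 1 − (1 − 0.969960)(1 − 0.989011) = 0.999670
Series ([0.994928], [0.999670], and wheel drive electronics): 0.994928 × 0.999670 × 0.963917 = 0.9587

0.9587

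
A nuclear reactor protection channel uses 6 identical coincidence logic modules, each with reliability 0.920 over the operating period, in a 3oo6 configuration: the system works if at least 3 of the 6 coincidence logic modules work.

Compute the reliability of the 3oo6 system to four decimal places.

0.9995

R = Σ_{i=3}^{6} C(6,i) p^i (1−p)^{6−i} with p = 0.920
C(6,3)·0.920^3·0.080^3 = 0.007974
C(6,4)·0.920^4·0.080^2 = 0.068774
C(6,5)·0.920^5·0.080^1 = 0.316359
C(6,6)·0.920^6·0.080^0 = 0.606355
Sum = 0.9995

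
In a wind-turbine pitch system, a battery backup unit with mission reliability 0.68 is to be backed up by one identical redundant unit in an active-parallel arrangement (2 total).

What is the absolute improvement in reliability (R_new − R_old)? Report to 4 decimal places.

R_before = 0.68
R_after = 1 − (1 − 0.68)^2 = 0.8976
ΔR = 0.8976 − 0.68 = 0.2176

0.2176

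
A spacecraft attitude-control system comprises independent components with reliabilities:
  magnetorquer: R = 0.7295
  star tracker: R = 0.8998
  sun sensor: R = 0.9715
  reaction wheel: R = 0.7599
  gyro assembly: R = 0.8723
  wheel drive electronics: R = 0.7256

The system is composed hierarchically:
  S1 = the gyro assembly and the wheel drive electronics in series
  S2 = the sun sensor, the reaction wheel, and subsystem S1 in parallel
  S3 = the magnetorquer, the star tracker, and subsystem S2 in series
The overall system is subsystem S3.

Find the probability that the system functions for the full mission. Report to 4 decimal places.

0.6548

Series (gyro assembly and wheel drive electronics): 0.872300 × 0.725600 = 0.632941
Parallel (sun sensor, reaction wheel, and [0.632941]): 1 − (1 − 0.971500)(1 − 0.759900)(1 − 0.632941) = 0.997488
Series (magnetorquer, star tracker, and [0.997488]): 0.729500 × 0.899800 × 0.997488 = 0.6548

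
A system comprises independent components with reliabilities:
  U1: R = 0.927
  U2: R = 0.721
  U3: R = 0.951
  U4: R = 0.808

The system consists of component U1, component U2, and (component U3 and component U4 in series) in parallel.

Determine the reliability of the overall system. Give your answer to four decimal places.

0.9953

Series (U3 and U4): 0.951000 × 0.808000 = 0.768408
Parallel (U1, U2, and [0.768408]): 1 − (1 − 0.927000)(1 − 0.721000)(1 − 0.768408) = 0.9953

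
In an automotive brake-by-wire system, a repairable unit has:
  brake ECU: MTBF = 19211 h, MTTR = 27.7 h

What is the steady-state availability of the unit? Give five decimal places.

0.99856

A(brake ECU) = MTBF/(MTBF+MTTR) = 19211/(19211+27.7) = 0.99856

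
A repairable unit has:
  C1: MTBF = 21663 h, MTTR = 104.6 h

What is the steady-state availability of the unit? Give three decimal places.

0.995

A(C1) = MTBF/(MTBF+MTTR) = 21663/(21663+104.6) = 0.995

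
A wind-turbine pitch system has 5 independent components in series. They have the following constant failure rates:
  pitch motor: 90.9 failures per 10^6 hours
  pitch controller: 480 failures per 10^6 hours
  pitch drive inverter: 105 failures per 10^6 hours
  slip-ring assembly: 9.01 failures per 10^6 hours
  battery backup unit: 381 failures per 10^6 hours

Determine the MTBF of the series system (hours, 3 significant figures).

938

Series of exponential components: λ_sys = Σ λ_i
λ_sys = 0.0000909 + 0.000480 + 0.000105 + 0.00000901 + 0.000381 = 1.0659e-03 /h
MTBF = 1 / λ_sys = 938 h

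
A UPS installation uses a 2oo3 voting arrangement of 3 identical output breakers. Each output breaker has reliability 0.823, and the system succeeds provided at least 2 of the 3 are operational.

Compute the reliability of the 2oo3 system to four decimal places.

R = Σ_{i=2}^{3} C(3,i) p^i (1−p)^{3−i} with p = 0.823
C(3,2)·0.823^2·0.177^1 = 0.359662
C(3,3)·0.823^3·0.177^0 = 0.557442
Sum = 0.9171

0.9171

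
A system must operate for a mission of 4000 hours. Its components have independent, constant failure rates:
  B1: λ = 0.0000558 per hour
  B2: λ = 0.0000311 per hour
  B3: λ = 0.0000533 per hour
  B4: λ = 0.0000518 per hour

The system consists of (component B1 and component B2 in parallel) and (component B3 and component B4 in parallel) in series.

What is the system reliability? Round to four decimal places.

0.9415

R(B1) = exp(−0.0000558 × 4000) = 0.799955
R(B2) = exp(−0.0000311 × 4000) = 0.883027
R(B3) = exp(−0.0000533 × 4000) = 0.807995
R(B4) = exp(−0.0000518 × 4000) = 0.812857
Parallel (B1 and B2): 1 − (1 − 0.799955)(1 − 0.883027) = 0.976600
Parallel (B3 and B4): 1 − (1 − 0.807995)(1 − 0.812857) = 0.964068
Series ([0.976600] and [0.964068]): 0.976600 × 0.964068 = 0.9415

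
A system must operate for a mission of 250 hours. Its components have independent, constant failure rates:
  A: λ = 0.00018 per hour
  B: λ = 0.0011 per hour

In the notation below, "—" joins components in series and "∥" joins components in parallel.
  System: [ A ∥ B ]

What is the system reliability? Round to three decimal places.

0.989

R(A) = exp(−0.00018 × 250) = 0.95600
R(B) = exp(−0.0011 × 250) = 0.75957
Parallel (A and B): 1 − (1 − 0.95600)(1 − 0.75957) = 0.989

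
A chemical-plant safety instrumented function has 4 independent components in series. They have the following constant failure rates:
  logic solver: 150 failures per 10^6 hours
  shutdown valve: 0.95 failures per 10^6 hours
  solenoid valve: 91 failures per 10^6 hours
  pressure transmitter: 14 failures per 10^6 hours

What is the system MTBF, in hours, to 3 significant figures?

Series of exponential components: λ_sys = Σ λ_i
λ_sys = 0.00015 + 0.00000095 + 0.000091 + 0.000014 = 2.5595e-04 /h
MTBF = 1 / λ_sys = 3910 h

3910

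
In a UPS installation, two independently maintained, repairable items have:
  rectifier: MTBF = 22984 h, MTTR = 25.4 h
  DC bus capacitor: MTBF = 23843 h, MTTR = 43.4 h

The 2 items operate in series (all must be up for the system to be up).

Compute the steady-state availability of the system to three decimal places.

A(rectifier) = MTBF/(MTBF+MTTR) = 22984/(22984+25.4) = 0.998896
A(DC bus capacitor) = MTBF/(MTBF+MTTR) = 23843/(23843+43.4) = 0.998183
Series availability: 0.998896 × 0.998183 = 0.997

0.997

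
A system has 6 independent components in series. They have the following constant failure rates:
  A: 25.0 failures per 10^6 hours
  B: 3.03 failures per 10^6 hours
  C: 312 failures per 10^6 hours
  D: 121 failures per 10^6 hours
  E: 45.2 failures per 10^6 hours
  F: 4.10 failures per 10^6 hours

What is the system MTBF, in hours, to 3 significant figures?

1960

Series of exponential components: λ_sys = Σ λ_i
λ_sys = 0.0000250 + 0.00000303 + 0.000312 + 0.000121 + 0.0000452 + 0.00000410 = 5.1033e-04 /h
MTBF = 1 / λ_sys = 1960 h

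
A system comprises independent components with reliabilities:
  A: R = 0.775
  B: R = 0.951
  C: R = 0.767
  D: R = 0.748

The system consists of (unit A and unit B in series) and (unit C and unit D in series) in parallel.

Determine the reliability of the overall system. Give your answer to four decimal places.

Series (A and B): 0.775000 × 0.951000 = 0.737025
Series (C and D): 0.767000 × 0.748000 = 0.573716
Parallel ([0.737025] and [0.573716]): 1 − (1 − 0.737025)(1 − 0.573716) = 0.8879

0.8879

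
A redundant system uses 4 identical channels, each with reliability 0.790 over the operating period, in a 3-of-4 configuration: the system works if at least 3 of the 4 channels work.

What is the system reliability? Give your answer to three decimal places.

R = Σ_{i=3}^{4} C(4,i) p^i (1−p)^{4−i} with p = 0.790
C(4,3)·0.790^3·0.210^1 = 0.41415
C(4,4)·0.790^4·0.210^0 = 0.38950
Sum = 0.804

0.804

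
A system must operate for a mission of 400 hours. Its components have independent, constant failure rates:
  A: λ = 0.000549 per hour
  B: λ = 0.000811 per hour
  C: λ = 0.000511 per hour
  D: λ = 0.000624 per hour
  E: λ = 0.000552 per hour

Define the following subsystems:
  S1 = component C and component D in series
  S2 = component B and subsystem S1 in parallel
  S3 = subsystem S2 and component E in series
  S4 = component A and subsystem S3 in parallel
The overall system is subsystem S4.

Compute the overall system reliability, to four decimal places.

R(A) = exp(−0.000549 × 400) = 0.802840
R(B) = exp(−0.000811 × 400) = 0.722961
R(C) = exp(−0.000511 × 400) = 0.815136
R(D) = exp(−0.000624 × 400) = 0.779112
R(E) = exp(−0.000552 × 400) = 0.801877
Series (C and D): 0.815136 × 0.779112 = 0.635082
Parallel (B and [0.635082]): 1 − (1 − 0.722961)(1 − 0.635082) = 0.898903
Series ([0.898903] and E): 0.898903 × 0.801877 = 0.720810
Parallel (A and [0.720810]): 1 − (1 − 0.802840)(1 − 0.720810) = 0.9450

0.9450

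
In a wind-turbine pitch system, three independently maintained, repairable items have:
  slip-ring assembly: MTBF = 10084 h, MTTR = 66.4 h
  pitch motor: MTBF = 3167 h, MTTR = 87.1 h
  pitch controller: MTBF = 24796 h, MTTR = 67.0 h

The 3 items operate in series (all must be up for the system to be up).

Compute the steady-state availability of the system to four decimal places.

A(slip-ring assembly) = MTBF/(MTBF+MTTR) = 10084/(10084+66.4) = 0.993458
A(pitch motor) = MTBF/(MTBF+MTTR) = 3167/(3167+87.1) = 0.973234
A(pitch controller) = MTBF/(MTBF+MTTR) = 24796/(24796+67.0) = 0.997305
Series availability: 0.993458 × 0.973234 × 0.997305 = 0.9643

0.9643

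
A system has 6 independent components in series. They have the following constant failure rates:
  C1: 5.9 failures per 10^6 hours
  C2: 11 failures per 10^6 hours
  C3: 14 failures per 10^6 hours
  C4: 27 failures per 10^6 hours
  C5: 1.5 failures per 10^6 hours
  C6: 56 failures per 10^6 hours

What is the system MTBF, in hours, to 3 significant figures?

8670

Series of exponential components: λ_sys = Σ λ_i
λ_sys = 0.0000059 + 0.000011 + 0.000014 + 0.000027 + 0.0000015 + 0.000056 = 1.1540e-04 /h
MTBF = 1 / λ_sys = 8670 h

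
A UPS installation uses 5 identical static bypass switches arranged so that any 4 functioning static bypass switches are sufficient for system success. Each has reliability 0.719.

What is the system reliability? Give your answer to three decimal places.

R = Σ_{i=4}^{5} C(5,i) p^i (1−p)^{5−i} with p = 0.719
C(5,4)·0.719^4·0.281^1 = 0.37548
C(5,5)·0.719^5·0.281^0 = 0.19215
Sum = 0.568

0.568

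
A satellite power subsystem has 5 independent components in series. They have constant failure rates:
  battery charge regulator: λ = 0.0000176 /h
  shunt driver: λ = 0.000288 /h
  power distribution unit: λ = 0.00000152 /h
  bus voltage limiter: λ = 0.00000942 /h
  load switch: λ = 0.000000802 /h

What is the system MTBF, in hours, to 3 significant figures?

Series of exponential components: λ_sys = Σ λ_i
λ_sys = 0.0000176 + 0.000288 + 0.00000152 + 0.00000942 + 0.000000802 = 3.1734e-04 /h
MTBF = 1 / λ_sys = 3150 h

3150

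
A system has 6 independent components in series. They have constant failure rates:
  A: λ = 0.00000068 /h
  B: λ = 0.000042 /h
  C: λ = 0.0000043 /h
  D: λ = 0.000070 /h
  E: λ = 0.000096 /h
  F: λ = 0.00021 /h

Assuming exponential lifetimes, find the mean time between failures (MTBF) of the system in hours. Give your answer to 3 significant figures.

Series of exponential components: λ_sys = Σ λ_i
λ_sys = 0.00000068 + 0.000042 + 0.0000043 + 0.000070 + 0.000096 + 0.00021 = 4.2298e-04 /h
MTBF = 1 / λ_sys = 2360 h

2360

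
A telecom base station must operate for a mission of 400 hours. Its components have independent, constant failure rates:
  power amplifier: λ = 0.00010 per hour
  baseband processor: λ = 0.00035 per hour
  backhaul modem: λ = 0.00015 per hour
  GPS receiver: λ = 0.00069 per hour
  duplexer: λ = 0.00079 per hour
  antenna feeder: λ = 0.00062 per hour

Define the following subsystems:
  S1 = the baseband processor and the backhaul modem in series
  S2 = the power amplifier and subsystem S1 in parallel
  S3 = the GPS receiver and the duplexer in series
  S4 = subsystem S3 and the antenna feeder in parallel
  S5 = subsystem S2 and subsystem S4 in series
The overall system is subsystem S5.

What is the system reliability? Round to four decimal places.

0.8955

R(power amplifier) = exp(−0.00010 × 400) = 0.960789
R(baseband processor) = exp(−0.00035 × 400) = 0.869358
R(backhaul modem) = exp(−0.00015 × 400) = 0.941765
R(GPS receiver) = exp(−0.00069 × 400) = 0.758813
R(duplexer) = exp(−0.00079 × 400) = 0.729059
R(antenna feeder) = exp(−0.00062 × 400) = 0.780360
Series (baseband processor and backhaul modem): 0.869358 × 0.941765 = 0.818731
Parallel (power amplifier and [0.818731]): 1 − (1 − 0.960789)(1 − 0.818731) = 0.992892
Series (GPS receiver and duplexer): 0.758813 × 0.729059 = 0.553219
Parallel ([0.553219] and antenna feeder): 1 − (1 − 0.553219)(1 − 0.780360) = 0.901869
Series ([0.992892] and [0.901869]): 0.992892 × 0.901869 = 0.8955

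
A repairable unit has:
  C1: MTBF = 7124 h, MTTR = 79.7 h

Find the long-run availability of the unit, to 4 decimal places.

0.9889

A(C1) = MTBF/(MTBF+MTTR) = 7124/(7124+79.7) = 0.9889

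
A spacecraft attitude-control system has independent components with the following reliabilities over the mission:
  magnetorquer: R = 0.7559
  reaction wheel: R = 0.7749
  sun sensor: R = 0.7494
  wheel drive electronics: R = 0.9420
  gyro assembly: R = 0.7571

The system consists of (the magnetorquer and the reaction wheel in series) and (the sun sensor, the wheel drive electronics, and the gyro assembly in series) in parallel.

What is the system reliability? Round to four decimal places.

Series (magnetorquer and reaction wheel): 0.755900 × 0.774900 = 0.585747
Series (sun sensor, wheel drive electronics, and gyro assembly): 0.749400 × 0.942000 × 0.757100 = 0.534463
Parallel ([0.585747] and [0.534463]): 1 − (1 − 0.585747)(1 − 0.534463) = 0.8071

0.8071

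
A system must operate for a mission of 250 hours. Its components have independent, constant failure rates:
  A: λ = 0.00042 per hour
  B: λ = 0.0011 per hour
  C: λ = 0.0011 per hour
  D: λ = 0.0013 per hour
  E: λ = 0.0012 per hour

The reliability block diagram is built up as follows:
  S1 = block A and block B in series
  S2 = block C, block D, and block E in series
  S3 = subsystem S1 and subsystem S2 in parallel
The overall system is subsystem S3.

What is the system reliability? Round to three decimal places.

0.812

R(A) = exp(−0.00042 × 250) = 0.90032
R(B) = exp(−0.0011 × 250) = 0.75957
R(C) = exp(−0.0011 × 250) = 0.75957
R(D) = exp(−0.0013 × 250) = 0.72253
R(E) = exp(−0.0012 × 250) = 0.74082
Series (A and B): 0.90032 × 0.75957 = 0.68386
Series (C, D, and E): 0.75957 × 0.72253 × 0.74082 = 0.40657
Parallel ([0.68386] and [0.40657]): 1 − (1 − 0.68386)(1 − 0.40657) = 0.812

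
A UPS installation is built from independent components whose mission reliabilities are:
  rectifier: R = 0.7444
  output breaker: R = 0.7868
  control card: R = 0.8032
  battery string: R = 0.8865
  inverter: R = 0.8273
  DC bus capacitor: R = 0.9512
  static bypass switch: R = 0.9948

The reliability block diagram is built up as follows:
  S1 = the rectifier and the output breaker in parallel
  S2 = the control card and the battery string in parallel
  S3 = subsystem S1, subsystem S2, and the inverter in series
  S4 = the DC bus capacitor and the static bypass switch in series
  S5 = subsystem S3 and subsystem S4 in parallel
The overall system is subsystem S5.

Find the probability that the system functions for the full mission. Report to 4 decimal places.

0.9874

Parallel (rectifier and output breaker): 1 − (1 − 0.744400)(1 − 0.786800) = 0.945506
Parallel (control card and battery string): 1 − (1 − 0.803200)(1 − 0.886500) = 0.977663
Series ([0.945506], [0.977663], and inverter): 0.945506 × 0.977663 × 0.827300 = 0.764745
Series (DC bus capacitor and static bypass switch): 0.951200 × 0.994800 = 0.946254
Parallel ([0.764745] and [0.946254]): 1 − (1 − 0.764745)(1 − 0.946254) = 0.9874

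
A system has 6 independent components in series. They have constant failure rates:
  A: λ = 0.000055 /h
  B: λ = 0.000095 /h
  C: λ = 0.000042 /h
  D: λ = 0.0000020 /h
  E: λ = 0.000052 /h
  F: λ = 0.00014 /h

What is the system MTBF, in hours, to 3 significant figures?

Series of exponential components: λ_sys = Σ λ_i
λ_sys = 0.000055 + 0.000095 + 0.000042 + 0.0000020 + 0.000052 + 0.00014 = 3.8600e-04 /h
MTBF = 1 / λ_sys = 2590 h

2590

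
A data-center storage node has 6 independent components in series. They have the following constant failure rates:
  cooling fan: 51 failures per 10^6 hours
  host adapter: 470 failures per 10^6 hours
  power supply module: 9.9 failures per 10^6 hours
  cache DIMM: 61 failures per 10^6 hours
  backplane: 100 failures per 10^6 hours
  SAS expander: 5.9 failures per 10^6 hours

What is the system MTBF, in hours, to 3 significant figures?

Series of exponential components: λ_sys = Σ λ_i
λ_sys = 0.000051 + 0.00047 + 0.0000099 + 0.000061 + 0.00010 + 0.0000059 = 6.9780e-04 /h
MTBF = 1 / λ_sys = 1430 h

1430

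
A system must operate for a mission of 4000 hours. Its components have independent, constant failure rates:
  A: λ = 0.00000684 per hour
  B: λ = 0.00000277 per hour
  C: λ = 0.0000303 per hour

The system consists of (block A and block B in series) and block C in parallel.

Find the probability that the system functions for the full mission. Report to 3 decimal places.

0.996

R(A) = exp(−0.00000684 × 4000) = 0.97301
R(B) = exp(−0.00000277 × 4000) = 0.98898
R(C) = exp(−0.0000303 × 4000) = 0.88586
Series (A and B): 0.97301 × 0.98898 = 0.96229
Parallel ([0.96229] and C): 1 − (1 − 0.96229)(1 − 0.88586) = 0.996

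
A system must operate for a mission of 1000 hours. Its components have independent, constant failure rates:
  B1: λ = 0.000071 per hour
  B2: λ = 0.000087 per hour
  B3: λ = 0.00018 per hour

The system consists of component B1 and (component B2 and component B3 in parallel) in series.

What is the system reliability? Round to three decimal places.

0.919

R(B1) = exp(−0.000071 × 1000) = 0.93146
R(B2) = exp(−0.000087 × 1000) = 0.91668
R(B3) = exp(−0.00018 × 1000) = 0.83527
Parallel (B2 and B3): 1 − (1 − 0.91668)(1 − 0.83527) = 0.98627
Series (B1 and [0.98627]): 0.93146 × 0.98627 = 0.919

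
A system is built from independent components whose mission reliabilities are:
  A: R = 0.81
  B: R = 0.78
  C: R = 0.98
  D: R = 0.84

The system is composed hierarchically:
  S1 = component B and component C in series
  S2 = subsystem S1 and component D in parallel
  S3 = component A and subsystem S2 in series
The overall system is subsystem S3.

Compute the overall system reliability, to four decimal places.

Series (B and C): 0.780000 × 0.980000 = 0.764400
Parallel ([0.764400] and D): 1 − (1 − 0.764400)(1 − 0.840000) = 0.962304
Series (A and [0.962304]): 0.810000 × 0.962304 = 0.7795

0.7795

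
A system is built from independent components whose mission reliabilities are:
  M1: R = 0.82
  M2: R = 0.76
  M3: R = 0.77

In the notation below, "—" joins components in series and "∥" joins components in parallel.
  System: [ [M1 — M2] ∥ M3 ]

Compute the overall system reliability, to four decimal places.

0.9133

Series (M1 and M2): 0.820000 × 0.760000 = 0.623200
Parallel ([0.623200] and M3): 1 − (1 − 0.623200)(1 − 0.770000) = 0.9133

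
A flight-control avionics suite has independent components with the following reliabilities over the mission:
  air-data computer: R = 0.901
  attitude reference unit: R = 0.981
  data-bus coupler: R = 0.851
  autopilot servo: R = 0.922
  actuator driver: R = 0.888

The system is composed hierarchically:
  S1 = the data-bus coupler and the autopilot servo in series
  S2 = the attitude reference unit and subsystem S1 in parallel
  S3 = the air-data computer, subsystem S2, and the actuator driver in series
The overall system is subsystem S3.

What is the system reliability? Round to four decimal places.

0.7968

Series (data-bus coupler and autopilot servo): 0.851000 × 0.922000 = 0.784622
Parallel (attitude reference unit and [0.784622]): 1 − (1 − 0.981000)(1 − 0.784622) = 0.995908
Series (air-data computer, [0.995908], and actuator driver): 0.901000 × 0.995908 × 0.888000 = 0.7968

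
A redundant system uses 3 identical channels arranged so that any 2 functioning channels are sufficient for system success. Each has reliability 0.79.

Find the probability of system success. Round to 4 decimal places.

0.8862

R = Σ_{i=2}^{3} C(3,i) p^i (1−p)^{3−i} with p = 0.79
C(3,2)·0.79^2·0.21^1 = 0.393183
C(3,3)·0.79^3·0.21^0 = 0.493039
Sum = 0.8862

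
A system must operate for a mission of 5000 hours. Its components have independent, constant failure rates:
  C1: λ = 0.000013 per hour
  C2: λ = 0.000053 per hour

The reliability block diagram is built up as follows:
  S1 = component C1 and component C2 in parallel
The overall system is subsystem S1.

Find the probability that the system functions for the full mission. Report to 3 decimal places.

R(C1) = exp(−0.000013 × 5000) = 0.93707
R(C2) = exp(−0.000053 × 5000) = 0.76721
Parallel (C1 and C2): 1 − (1 − 0.93707)(1 − 0.76721) = 0.985

0.985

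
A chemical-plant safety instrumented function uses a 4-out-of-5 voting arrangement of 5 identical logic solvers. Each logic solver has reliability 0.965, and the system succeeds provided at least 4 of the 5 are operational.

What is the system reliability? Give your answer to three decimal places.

0.989

R = Σ_{i=4}^{5} C(5,i) p^i (1−p)^{5−i} with p = 0.965
C(5,4)·0.965^4·0.035^1 = 0.15176
C(5,5)·0.965^5·0.035^0 = 0.83683
Sum = 0.989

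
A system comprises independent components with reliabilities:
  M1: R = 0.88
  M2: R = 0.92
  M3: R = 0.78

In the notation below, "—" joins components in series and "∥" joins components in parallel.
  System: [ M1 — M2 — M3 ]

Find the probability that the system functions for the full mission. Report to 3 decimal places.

Series (M1, M2, and M3): 0.88000 × 0.92000 × 0.78000 = 0.631

0.631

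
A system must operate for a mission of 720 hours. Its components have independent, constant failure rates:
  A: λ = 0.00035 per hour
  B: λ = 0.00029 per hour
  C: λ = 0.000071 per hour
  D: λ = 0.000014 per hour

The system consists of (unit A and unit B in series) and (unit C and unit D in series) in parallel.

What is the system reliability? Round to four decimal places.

R(A) = exp(−0.00035 × 720) = 0.777245
R(B) = exp(−0.00029 × 720) = 0.811558
R(C) = exp(−0.000071 × 720) = 0.950165
R(D) = exp(−0.000014 × 720) = 0.989971
Series (A and B): 0.777245 × 0.811558 = 0.630779
Series (C and D): 0.950165 × 0.989971 = 0.940636
Parallel ([0.630779] and [0.940636]): 1 − (1 − 0.630779)(1 − 0.940636) = 0.9781

0.9781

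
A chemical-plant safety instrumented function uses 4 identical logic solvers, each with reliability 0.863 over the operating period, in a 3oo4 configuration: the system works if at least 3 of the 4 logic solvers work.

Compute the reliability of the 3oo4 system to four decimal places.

0.9069

R = Σ_{i=3}^{4} C(4,i) p^i (1−p)^{4−i} with p = 0.863
C(4,3)·0.863^3·0.137^1 = 0.352219
C(4,4)·0.863^4·0.137^0 = 0.554681
Sum = 0.9069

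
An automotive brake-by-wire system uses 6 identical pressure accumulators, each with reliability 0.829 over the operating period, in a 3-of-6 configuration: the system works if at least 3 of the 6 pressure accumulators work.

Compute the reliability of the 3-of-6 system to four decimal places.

0.9904

R = Σ_{i=3}^{6} C(6,i) p^i (1−p)^{6−i} with p = 0.829
C(6,3)·0.829^3·0.171^3 = 0.056975
C(6,4)·0.829^4·0.171^2 = 0.207158
C(6,5)·0.829^5·0.171^1 = 0.401717
C(6,6)·0.829^6·0.171^0 = 0.324584
Sum = 0.9904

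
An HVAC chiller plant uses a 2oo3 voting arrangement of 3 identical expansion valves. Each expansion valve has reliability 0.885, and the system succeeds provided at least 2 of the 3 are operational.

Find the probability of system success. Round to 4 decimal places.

R = Σ_{i=2}^{3} C(3,i) p^i (1−p)^{3−i} with p = 0.885
C(3,2)·0.885^2·0.115^1 = 0.270213
C(3,3)·0.885^3·0.115^0 = 0.693154
Sum = 0.9634

0.9634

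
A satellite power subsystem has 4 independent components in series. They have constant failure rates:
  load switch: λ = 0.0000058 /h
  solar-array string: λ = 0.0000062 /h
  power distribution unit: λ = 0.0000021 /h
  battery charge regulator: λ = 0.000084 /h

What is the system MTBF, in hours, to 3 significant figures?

10200

Series of exponential components: λ_sys = Σ λ_i
λ_sys = 0.0000058 + 0.0000062 + 0.0000021 + 0.000084 = 9.8100e-05 /h
MTBF = 1 / λ_sys = 10200 h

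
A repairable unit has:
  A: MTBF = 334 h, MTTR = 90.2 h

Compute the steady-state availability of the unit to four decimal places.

A(A) = MTBF/(MTBF+MTTR) = 334/(334+90.2) = 0.7874

0.7874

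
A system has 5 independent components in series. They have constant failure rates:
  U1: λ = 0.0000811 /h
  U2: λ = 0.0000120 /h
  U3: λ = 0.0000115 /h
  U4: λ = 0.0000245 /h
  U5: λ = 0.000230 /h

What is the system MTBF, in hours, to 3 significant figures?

2780

Series of exponential components: λ_sys = Σ λ_i
λ_sys = 0.0000811 + 0.0000120 + 0.0000115 + 0.0000245 + 0.000230 = 3.5910e-04 /h
MTBF = 1 / λ_sys = 2780 h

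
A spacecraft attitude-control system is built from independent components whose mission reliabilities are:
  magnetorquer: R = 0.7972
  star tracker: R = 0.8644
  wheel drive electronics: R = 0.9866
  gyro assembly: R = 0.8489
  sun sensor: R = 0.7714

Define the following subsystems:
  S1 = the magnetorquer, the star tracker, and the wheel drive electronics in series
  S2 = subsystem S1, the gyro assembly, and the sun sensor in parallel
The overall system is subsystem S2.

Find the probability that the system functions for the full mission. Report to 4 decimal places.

Series (magnetorquer, star tracker, and wheel drive electronics): 0.797200 × 0.864400 × 0.986600 = 0.679866
Parallel ([0.679866], gyro assembly, and sun sensor): 1 − (1 − 0.679866)(1 − 0.848900)(1 − 0.771400) = 0.9889

0.9889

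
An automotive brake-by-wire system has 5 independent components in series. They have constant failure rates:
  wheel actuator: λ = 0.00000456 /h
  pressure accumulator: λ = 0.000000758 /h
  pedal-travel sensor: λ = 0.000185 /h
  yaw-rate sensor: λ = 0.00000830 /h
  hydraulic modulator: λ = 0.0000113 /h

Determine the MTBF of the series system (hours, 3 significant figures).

Series of exponential components: λ_sys = Σ λ_i
λ_sys = 0.00000456 + 0.000000758 + 0.000185 + 0.00000830 + 0.0000113 = 2.0992e-04 /h
MTBF = 1 / λ_sys = 4760 h

4760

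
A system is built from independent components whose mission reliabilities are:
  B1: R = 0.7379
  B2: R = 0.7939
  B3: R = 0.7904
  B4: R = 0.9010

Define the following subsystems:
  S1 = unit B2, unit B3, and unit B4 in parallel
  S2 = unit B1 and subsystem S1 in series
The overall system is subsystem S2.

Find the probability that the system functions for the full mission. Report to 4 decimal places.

Parallel (B2, B3, and B4): 1 − (1 − 0.793900)(1 − 0.790400)(1 − 0.901000) = 0.995723
Series (B1 and [0.995723]): 0.737900 × 0.995723 = 0.7347

0.7347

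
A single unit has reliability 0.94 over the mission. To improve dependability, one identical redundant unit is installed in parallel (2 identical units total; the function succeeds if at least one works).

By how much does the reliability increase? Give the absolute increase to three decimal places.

0.056

R_before = 0.94
R_after = 1 − (1 − 0.94)^2 = 0.996
ΔR = 0.996 − 0.94 = 0.056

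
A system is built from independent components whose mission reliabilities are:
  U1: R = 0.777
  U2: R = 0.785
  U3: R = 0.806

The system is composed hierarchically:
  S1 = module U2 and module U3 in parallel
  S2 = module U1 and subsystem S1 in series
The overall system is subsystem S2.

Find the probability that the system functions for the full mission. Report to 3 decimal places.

Parallel (U2 and U3): 1 − (1 − 0.78500)(1 − 0.80600) = 0.95829
Series (U1 and [0.95829]): 0.77700 × 0.95829 = 0.745

0.745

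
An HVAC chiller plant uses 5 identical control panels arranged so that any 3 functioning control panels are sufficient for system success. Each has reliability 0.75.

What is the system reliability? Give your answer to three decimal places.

R = Σ_{i=3}^{5} C(5,i) p^i (1−p)^{5−i} with p = 0.75
C(5,3)·0.75^3·0.25^2 = 0.26367
C(5,4)·0.75^4·0.25^1 = 0.39551
C(5,5)·0.75^5·0.25^0 = 0.23730
Sum = 0.896

0.896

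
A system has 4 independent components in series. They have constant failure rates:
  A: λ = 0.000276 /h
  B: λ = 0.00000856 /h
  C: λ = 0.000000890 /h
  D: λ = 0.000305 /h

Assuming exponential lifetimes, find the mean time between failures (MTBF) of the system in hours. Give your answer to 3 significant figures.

Series of exponential components: λ_sys = Σ λ_i
λ_sys = 0.000276 + 0.00000856 + 0.000000890 + 0.000305 = 5.9045e-04 /h
MTBF = 1 / λ_sys = 1690 h

1690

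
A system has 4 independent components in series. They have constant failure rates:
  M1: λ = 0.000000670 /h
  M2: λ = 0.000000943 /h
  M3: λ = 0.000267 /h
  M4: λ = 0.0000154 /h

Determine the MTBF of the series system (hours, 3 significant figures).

3520

Series of exponential components: λ_sys = Σ λ_i
λ_sys = 0.000000670 + 0.000000943 + 0.000267 + 0.0000154 = 2.8401e-04 /h
MTBF = 1 / λ_sys = 3520 h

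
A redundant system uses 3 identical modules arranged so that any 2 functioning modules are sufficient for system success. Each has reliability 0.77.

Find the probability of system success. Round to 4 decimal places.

R = Σ_{i=2}^{3} C(3,i) p^i (1−p)^{3−i} with p = 0.77
C(3,2)·0.77^2·0.23^1 = 0.409101
C(3,3)·0.77^3·0.23^0 = 0.456533
Sum = 0.8656

0.8656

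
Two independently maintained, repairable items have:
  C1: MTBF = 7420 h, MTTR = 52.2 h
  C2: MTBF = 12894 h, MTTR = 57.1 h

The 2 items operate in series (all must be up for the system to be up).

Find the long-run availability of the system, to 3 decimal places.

A(C1) = MTBF/(MTBF+MTTR) = 7420/(7420+52.2) = 0.993014
A(C2) = MTBF/(MTBF+MTTR) = 12894/(12894+57.1) = 0.995591
Series availability: 0.993014 × 0.995591 = 0.989

0.989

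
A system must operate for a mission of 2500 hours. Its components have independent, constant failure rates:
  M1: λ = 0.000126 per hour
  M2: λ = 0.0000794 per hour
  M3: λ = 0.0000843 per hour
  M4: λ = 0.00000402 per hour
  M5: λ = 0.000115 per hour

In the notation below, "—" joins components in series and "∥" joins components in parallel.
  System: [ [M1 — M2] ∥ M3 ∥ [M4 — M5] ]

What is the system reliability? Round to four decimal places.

0.9804

R(M1) = exp(−0.000126 × 2500) = 0.729789
R(M2) = exp(−0.0000794 × 2500) = 0.819960
R(M3) = exp(−0.0000843 × 2500) = 0.809977
R(M4) = exp(−0.00000402 × 2500) = 0.990000
R(M5) = exp(−0.000115 × 2500) = 0.750137
Series (M1 and M2): 0.729789 × 0.819960 = 0.598398
Series (M4 and M5): 0.990000 × 0.750137 = 0.742636
Parallel ([0.598398], M3, and [0.742636]): 1 − (1 − 0.598398)(1 − 0.809977)(1 − 0.742636) = 0.9804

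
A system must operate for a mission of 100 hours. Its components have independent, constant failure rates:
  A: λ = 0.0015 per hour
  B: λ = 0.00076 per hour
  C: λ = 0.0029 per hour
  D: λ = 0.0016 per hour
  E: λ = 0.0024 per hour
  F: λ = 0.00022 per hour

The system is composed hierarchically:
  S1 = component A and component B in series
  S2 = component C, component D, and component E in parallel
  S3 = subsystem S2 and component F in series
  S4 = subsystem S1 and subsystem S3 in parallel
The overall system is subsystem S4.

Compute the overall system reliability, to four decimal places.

0.9940

R(A) = exp(−0.0015 × 100) = 0.860708
R(B) = exp(−0.00076 × 100) = 0.926816
R(C) = exp(−0.0029 × 100) = 0.748264
R(D) = exp(−0.0016 × 100) = 0.852144
R(E) = exp(−0.0024 × 100) = 0.786628
R(F) = exp(−0.00022 × 100) = 0.978240
Series (A and B): 0.860708 × 0.926816 = 0.797718
Parallel (C, D, and E): 1 − (1 − 0.748264)(1 − 0.852144)(1 − 0.786628) = 0.992058
Series ([0.992058] and F): 0.992058 × 0.978240 = 0.970471
Parallel ([0.797718] and [0.970471]): 1 − (1 − 0.797718)(1 − 0.970471) = 0.9940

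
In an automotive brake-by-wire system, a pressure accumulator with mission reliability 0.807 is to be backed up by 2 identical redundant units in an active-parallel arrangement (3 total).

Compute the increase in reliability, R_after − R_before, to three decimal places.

R_before = 0.807
R_after = 1 − (1 − 0.807)^3 = 0.993
ΔR = 0.993 − 0.807 = 0.186

0.186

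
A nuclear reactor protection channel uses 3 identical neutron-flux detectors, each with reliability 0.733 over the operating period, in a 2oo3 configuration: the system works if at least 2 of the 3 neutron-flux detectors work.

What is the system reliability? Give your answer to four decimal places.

R = Σ_{i=2}^{3} C(3,i) p^i (1−p)^{3−i} with p = 0.733
C(3,2)·0.733^2·0.267^1 = 0.430368
C(3,3)·0.733^3·0.267^0 = 0.393833
Sum = 0.8242

0.8242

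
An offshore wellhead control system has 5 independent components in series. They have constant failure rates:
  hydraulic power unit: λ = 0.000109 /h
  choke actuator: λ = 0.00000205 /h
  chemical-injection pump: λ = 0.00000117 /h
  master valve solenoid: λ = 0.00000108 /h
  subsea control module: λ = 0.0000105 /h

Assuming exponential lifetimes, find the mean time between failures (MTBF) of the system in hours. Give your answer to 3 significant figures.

Series of exponential components: λ_sys = Σ λ_i
λ_sys = 0.000109 + 0.00000205 + 0.00000117 + 0.00000108 + 0.0000105 = 1.2380e-04 /h
MTBF = 1 / λ_sys = 8080 h

8080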